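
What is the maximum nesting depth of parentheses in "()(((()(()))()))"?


Input: "()(((()(()))()))"
Tracking depth:
  Position 0 '(': depth becomes 1
  Position 1 ')': depth becomes 0
  Position 2 '(': depth becomes 1
  Position 3 '(': depth becomes 2
  Position 4 '(': depth becomes 3
  Position 5 '(': depth becomes 4
  Position 6 ')': depth becomes 3
  Position 7 '(': depth becomes 4
  Position 8 '(': depth becomes 5
  Position 9 ')': depth becomes 4
  Position 10 ')': depth becomes 3
  Position 11 ')': depth becomes 2
  Position 12 '(': depth becomes 3
  Position 13 ')': depth becomes 2
  Position 14 ')': depth becomes 1
  Position 15 ')': depth becomes 0
Maximum depth reached: 5

5


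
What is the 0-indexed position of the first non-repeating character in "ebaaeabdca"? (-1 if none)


Input: ebaaeabdca
Character frequencies:
  'a': 4
  'b': 2
  'c': 1
  'd': 1
  'e': 2
Scanning left to right for freq == 1:
  Position 0 ('e'): freq=2, skip
  Position 1 ('b'): freq=2, skip
  Position 2 ('a'): freq=4, skip
  Position 3 ('a'): freq=4, skip
  Position 4 ('e'): freq=2, skip
  Position 5 ('a'): freq=4, skip
  Position 6 ('b'): freq=2, skip
  Position 7 ('d'): unique! => answer = 7

7


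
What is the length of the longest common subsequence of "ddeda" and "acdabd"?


LCS of "ddeda" and "acdabd"
DP table:
           a    c    d    a    b    d
      0    0    0    0    0    0    0
  d   0    0    0    1    1    1    1
  d   0    0    0    1    1    1    2
  e   0    0    0    1    1    1    2
  d   0    0    0    1    1    1    2
  a   0    1    1    1    2    2    2
LCS length = dp[5][6] = 2

2


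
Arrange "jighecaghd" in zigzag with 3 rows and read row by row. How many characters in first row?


Zigzag "jighecaghd" into 3 rows:
Placing characters:
  'j' => row 0
  'i' => row 1
  'g' => row 2
  'h' => row 1
  'e' => row 0
  'c' => row 1
  'a' => row 2
  'g' => row 1
  'h' => row 0
  'd' => row 1
Rows:
  Row 0: "jeh"
  Row 1: "ihcgd"
  Row 2: "ga"
First row length: 3

3


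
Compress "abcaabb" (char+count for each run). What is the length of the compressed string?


Input: abcaabb
Runs:
  'a' x 1 => "a1"
  'b' x 1 => "b1"
  'c' x 1 => "c1"
  'a' x 2 => "a2"
  'b' x 2 => "b2"
Compressed: "a1b1c1a2b2"
Compressed length: 10

10


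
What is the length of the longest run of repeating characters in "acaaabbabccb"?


Input: "acaaabbabccb"
Scanning for longest run:
  Position 1 ('c'): new char, reset run to 1
  Position 2 ('a'): new char, reset run to 1
  Position 3 ('a'): continues run of 'a', length=2
  Position 4 ('a'): continues run of 'a', length=3
  Position 5 ('b'): new char, reset run to 1
  Position 6 ('b'): continues run of 'b', length=2
  Position 7 ('a'): new char, reset run to 1
  Position 8 ('b'): new char, reset run to 1
  Position 9 ('c'): new char, reset run to 1
  Position 10 ('c'): continues run of 'c', length=2
  Position 11 ('b'): new char, reset run to 1
Longest run: 'a' with length 3

3


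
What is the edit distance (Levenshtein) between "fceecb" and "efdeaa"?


Computing edit distance: "fceecb" -> "efdeaa"
DP table:
           e    f    d    e    a    a
      0    1    2    3    4    5    6
  f   1    1    1    2    3    4    5
  c   2    2    2    2    3    4    5
  e   3    2    3    3    2    3    4
  e   4    3    3    4    3    3    4
  c   5    4    4    4    4    4    4
  b   6    5    5    5    5    5    5
Edit distance = dp[6][6] = 5

5


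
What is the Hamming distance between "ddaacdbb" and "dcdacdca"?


Comparing "ddaacdbb" and "dcdacdca" position by position:
  Position 0: 'd' vs 'd' => same
  Position 1: 'd' vs 'c' => differ
  Position 2: 'a' vs 'd' => differ
  Position 3: 'a' vs 'a' => same
  Position 4: 'c' vs 'c' => same
  Position 5: 'd' vs 'd' => same
  Position 6: 'b' vs 'c' => differ
  Position 7: 'b' vs 'a' => differ
Total differences (Hamming distance): 4

4


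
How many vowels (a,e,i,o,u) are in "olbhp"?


Input: olbhp
Checking each character:
  'o' at position 0: vowel (running total: 1)
  'l' at position 1: consonant
  'b' at position 2: consonant
  'h' at position 3: consonant
  'p' at position 4: consonant
Total vowels: 1

1


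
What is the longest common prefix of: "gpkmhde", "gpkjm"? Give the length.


Words: gpkmhde, gpkjm
  Position 0: all 'g' => match
  Position 1: all 'p' => match
  Position 2: all 'k' => match
  Position 3: ('m', 'j') => mismatch, stop
LCP = "gpk" (length 3)

3


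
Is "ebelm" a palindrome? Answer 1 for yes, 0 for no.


Input: ebelm
Reversed: mlebe
  Compare pos 0 ('e') with pos 4 ('m'): MISMATCH
  Compare pos 1 ('b') with pos 3 ('l'): MISMATCH
Result: not a palindrome

0


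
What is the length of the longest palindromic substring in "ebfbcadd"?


Input: "ebfbcadd"
Checking substrings for palindromes:
  [1:4] "bfb" (len 3) => palindrome
  [6:8] "dd" (len 2) => palindrome
Longest palindromic substring: "bfb" with length 3

3


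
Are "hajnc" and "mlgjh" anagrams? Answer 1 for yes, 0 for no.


Strings: "hajnc", "mlgjh"
Sorted first:  achjn
Sorted second: ghjlm
Differ at position 0: 'a' vs 'g' => not anagrams

0


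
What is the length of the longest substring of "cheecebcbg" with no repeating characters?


Input: "cheecebcbg"
Sliding window (track last position of each char):
  Position 0 ('c'): window [0,0] length 1 -- new best
  Position 1 ('h'): window [0,1] length 2 -- new best
  Position 2 ('e'): window [0,2] length 3 -- new best
  Position 3 ('e'): repeat (last at 2), move window start to 3
  Position 3 ('e'): window [3,3] length 1
  Position 4 ('c'): window [3,4] length 2
  Position 5 ('e'): repeat (last at 3), move window start to 4
  Position 5 ('e'): window [4,5] length 2
  Position 6 ('b'): window [4,6] length 3
  Position 7 ('c'): repeat (last at 4), move window start to 5
  Position 7 ('c'): window [5,7] length 3
  Position 8 ('b'): repeat (last at 6), move window start to 7
  Position 8 ('b'): window [7,8] length 2
  Position 9 ('g'): window [7,9] length 3
Longest substring with no repeats: "che" with length 3

3


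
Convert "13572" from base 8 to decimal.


Input: "13572" in base 8
Positional expansion:
  Digit '1' (value 1) x 8^4 = 4096
  Digit '3' (value 3) x 8^3 = 1536
  Digit '5' (value 5) x 8^2 = 320
  Digit '7' (value 7) x 8^1 = 56
  Digit '2' (value 2) x 8^0 = 2
Sum = 6010

6010


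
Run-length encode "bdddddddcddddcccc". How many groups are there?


Input: bdddddddcddddcccc
Scanning for consecutive runs:
  Group 1: 'b' x 1 (positions 0-0)
  Group 2: 'd' x 7 (positions 1-7)
  Group 3: 'c' x 1 (positions 8-8)
  Group 4: 'd' x 4 (positions 9-12)
  Group 5: 'c' x 4 (positions 13-16)
Total groups: 5

5


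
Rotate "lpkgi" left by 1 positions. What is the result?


Input: "lpkgi", rotate left by 1
First 1 characters: "l"
Remaining characters: "pkgi"
Concatenate remaining + first: "pkgi" + "l" = "pkgil"

pkgil


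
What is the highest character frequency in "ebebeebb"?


Input: ebebeebb
Character counts:
  'b': 4
  'e': 4
Maximum frequency: 4

4


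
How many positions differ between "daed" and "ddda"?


Comparing "daed" and "ddda" position by position:
  Position 0: 'd' vs 'd' => same
  Position 1: 'a' vs 'd' => DIFFER
  Position 2: 'e' vs 'd' => DIFFER
  Position 3: 'd' vs 'a' => DIFFER
Positions that differ: 3

3


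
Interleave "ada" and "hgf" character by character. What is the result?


Interleaving "ada" and "hgf":
  Position 0: 'a' from first, 'h' from second => "ah"
  Position 1: 'd' from first, 'g' from second => "dg"
  Position 2: 'a' from first, 'f' from second => "af"
Result: ahdgaf

ahdgaf


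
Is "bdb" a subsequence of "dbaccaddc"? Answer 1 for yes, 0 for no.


Check if "bdb" is a subsequence of "dbaccaddc"
Greedy scan:
  Position 0 ('d'): no match needed
  Position 1 ('b'): matches sub[0] = 'b'
  Position 2 ('a'): no match needed
  Position 3 ('c'): no match needed
  Position 4 ('c'): no match needed
  Position 5 ('a'): no match needed
  Position 6 ('d'): matches sub[1] = 'd'
  Position 7 ('d'): no match needed
  Position 8 ('c'): no match needed
Only matched 2/3 characters => not a subsequence

0


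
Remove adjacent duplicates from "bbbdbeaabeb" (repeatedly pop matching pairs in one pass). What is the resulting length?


Input: bbbdbeaabeb
Stack-based adjacent duplicate removal:
  Read 'b': push. Stack: b
  Read 'b': matches stack top 'b' => pop. Stack: (empty)
  Read 'b': push. Stack: b
  Read 'd': push. Stack: bd
  Read 'b': push. Stack: bdb
  Read 'e': push. Stack: bdbe
  Read 'a': push. Stack: bdbea
  Read 'a': matches stack top 'a' => pop. Stack: bdbe
  Read 'b': push. Stack: bdbeb
  Read 'e': push. Stack: bdbebe
  Read 'b': push. Stack: bdbebeb
Final stack: "bdbebeb" (length 7)

7


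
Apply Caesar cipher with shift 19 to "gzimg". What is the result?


Caesar cipher: shift "gzimg" by 19
  'g' (pos 6) + 19 = pos 25 = 'z'
  'z' (pos 25) + 19 = pos 18 = 's'
  'i' (pos 8) + 19 = pos 1 = 'b'
  'm' (pos 12) + 19 = pos 5 = 'f'
  'g' (pos 6) + 19 = pos 25 = 'z'
Result: zsbfz

zsbfz


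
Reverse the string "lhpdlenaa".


Input: lhpdlenaa
Reading characters right to left:
  Position 8: 'a'
  Position 7: 'a'
  Position 6: 'n'
  Position 5: 'e'
  Position 4: 'l'
  Position 3: 'd'
  Position 2: 'p'
  Position 1: 'h'
  Position 0: 'l'
Reversed: aaneldphl

aaneldphl


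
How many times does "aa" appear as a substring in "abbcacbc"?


Searching for "aa" in "abbcacbc"
Scanning each position:
  Position 0: "ab" => no
  Position 1: "bb" => no
  Position 2: "bc" => no
  Position 3: "ca" => no
  Position 4: "ac" => no
  Position 5: "cb" => no
  Position 6: "bc" => no
Total occurrences: 0

0


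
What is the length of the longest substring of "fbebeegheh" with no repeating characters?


Input: "fbebeegheh"
Sliding window (track last position of each char):
  Position 0 ('f'): window [0,0] length 1 -- new best
  Position 1 ('b'): window [0,1] length 2 -- new best
  Position 2 ('e'): window [0,2] length 3 -- new best
  Position 3 ('b'): repeat (last at 1), move window start to 2
  Position 3 ('b'): window [2,3] length 2
  Position 4 ('e'): repeat (last at 2), move window start to 3
  Position 4 ('e'): window [3,4] length 2
  Position 5 ('e'): repeat (last at 4), move window start to 5
  Position 5 ('e'): window [5,5] length 1
  Position 6 ('g'): window [5,6] length 2
  Position 7 ('h'): window [5,7] length 3
  Position 8 ('e'): repeat (last at 5), move window start to 6
  Position 8 ('e'): window [6,8] length 3
  Position 9 ('h'): repeat (last at 7), move window start to 8
  Position 9 ('h'): window [8,9] length 2
Longest substring with no repeats: "fbe" with length 3

3


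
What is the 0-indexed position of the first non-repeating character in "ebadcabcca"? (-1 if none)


Input: ebadcabcca
Character frequencies:
  'a': 3
  'b': 2
  'c': 3
  'd': 1
  'e': 1
Scanning left to right for freq == 1:
  Position 0 ('e'): unique! => answer = 0

0


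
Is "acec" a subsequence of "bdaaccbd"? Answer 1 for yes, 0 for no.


Check if "acec" is a subsequence of "bdaaccbd"
Greedy scan:
  Position 0 ('b'): no match needed
  Position 1 ('d'): no match needed
  Position 2 ('a'): matches sub[0] = 'a'
  Position 3 ('a'): no match needed
  Position 4 ('c'): matches sub[1] = 'c'
  Position 5 ('c'): no match needed
  Position 6 ('b'): no match needed
  Position 7 ('d'): no match needed
Only matched 2/4 characters => not a subsequence

0


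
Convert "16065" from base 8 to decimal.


Input: "16065" in base 8
Positional expansion:
  Digit '1' (value 1) x 8^4 = 4096
  Digit '6' (value 6) x 8^3 = 3072
  Digit '0' (value 0) x 8^2 = 0
  Digit '6' (value 6) x 8^1 = 48
  Digit '5' (value 5) x 8^0 = 5
Sum = 7221

7221


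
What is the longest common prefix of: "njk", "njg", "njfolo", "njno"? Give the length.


Words: njk, njg, njfolo, njno
  Position 0: all 'n' => match
  Position 1: all 'j' => match
  Position 2: ('k', 'g', 'f', 'n') => mismatch, stop
LCP = "nj" (length 2)

2


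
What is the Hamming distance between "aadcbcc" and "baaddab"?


Comparing "aadcbcc" and "baaddab" position by position:
  Position 0: 'a' vs 'b' => differ
  Position 1: 'a' vs 'a' => same
  Position 2: 'd' vs 'a' => differ
  Position 3: 'c' vs 'd' => differ
  Position 4: 'b' vs 'd' => differ
  Position 5: 'c' vs 'a' => differ
  Position 6: 'c' vs 'b' => differ
Total differences (Hamming distance): 6

6


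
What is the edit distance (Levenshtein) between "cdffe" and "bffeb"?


Computing edit distance: "cdffe" -> "bffeb"
DP table:
           b    f    f    e    b
      0    1    2    3    4    5
  c   1    1    2    3    4    5
  d   2    2    2    3    4    5
  f   3    3    2    2    3    4
  f   4    4    3    2    3    4
  e   5    5    4    3    2    3
Edit distance = dp[5][5] = 3

3


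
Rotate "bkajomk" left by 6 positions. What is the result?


Input: "bkajomk", rotate left by 6
First 6 characters: "bkajom"
Remaining characters: "k"
Concatenate remaining + first: "k" + "bkajom" = "kbkajom"

kbkajom


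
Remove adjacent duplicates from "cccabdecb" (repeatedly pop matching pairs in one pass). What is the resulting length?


Input: cccabdecb
Stack-based adjacent duplicate removal:
  Read 'c': push. Stack: c
  Read 'c': matches stack top 'c' => pop. Stack: (empty)
  Read 'c': push. Stack: c
  Read 'a': push. Stack: ca
  Read 'b': push. Stack: cab
  Read 'd': push. Stack: cabd
  Read 'e': push. Stack: cabde
  Read 'c': push. Stack: cabdec
  Read 'b': push. Stack: cabdecb
Final stack: "cabdecb" (length 7)

7


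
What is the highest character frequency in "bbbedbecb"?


Input: bbbedbecb
Character counts:
  'b': 5
  'c': 1
  'd': 1
  'e': 2
Maximum frequency: 5

5


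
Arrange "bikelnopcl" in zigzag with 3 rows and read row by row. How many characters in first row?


Zigzag "bikelnopcl" into 3 rows:
Placing characters:
  'b' => row 0
  'i' => row 1
  'k' => row 2
  'e' => row 1
  'l' => row 0
  'n' => row 1
  'o' => row 2
  'p' => row 1
  'c' => row 0
  'l' => row 1
Rows:
  Row 0: "blc"
  Row 1: "ienpl"
  Row 2: "ko"
First row length: 3

3


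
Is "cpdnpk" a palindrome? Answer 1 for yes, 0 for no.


Input: cpdnpk
Reversed: kpndpc
  Compare pos 0 ('c') with pos 5 ('k'): MISMATCH
  Compare pos 1 ('p') with pos 4 ('p'): match
  Compare pos 2 ('d') with pos 3 ('n'): MISMATCH
Result: not a palindrome

0


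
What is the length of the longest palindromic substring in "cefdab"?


Input: "cefdab"
Checking substrings for palindromes:
  No multi-char palindromic substrings found
Longest palindromic substring: "c" with length 1

1


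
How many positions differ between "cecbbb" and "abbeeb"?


Comparing "cecbbb" and "abbeeb" position by position:
  Position 0: 'c' vs 'a' => DIFFER
  Position 1: 'e' vs 'b' => DIFFER
  Position 2: 'c' vs 'b' => DIFFER
  Position 3: 'b' vs 'e' => DIFFER
  Position 4: 'b' vs 'e' => DIFFER
  Position 5: 'b' vs 'b' => same
Positions that differ: 5

5


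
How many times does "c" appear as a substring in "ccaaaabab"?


Searching for "c" in "ccaaaabab"
Scanning each position:
  Position 0: "c" => MATCH
  Position 1: "c" => MATCH
  Position 2: "a" => no
  Position 3: "a" => no
  Position 4: "a" => no
  Position 5: "a" => no
  Position 6: "b" => no
  Position 7: "a" => no
  Position 8: "b" => no
Total occurrences: 2

2


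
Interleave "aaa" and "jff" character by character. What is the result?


Interleaving "aaa" and "jff":
  Position 0: 'a' from first, 'j' from second => "aj"
  Position 1: 'a' from first, 'f' from second => "af"
  Position 2: 'a' from first, 'f' from second => "af"
Result: ajafaf

ajafaf


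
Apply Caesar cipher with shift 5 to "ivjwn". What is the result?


Caesar cipher: shift "ivjwn" by 5
  'i' (pos 8) + 5 = pos 13 = 'n'
  'v' (pos 21) + 5 = pos 0 = 'a'
  'j' (pos 9) + 5 = pos 14 = 'o'
  'w' (pos 22) + 5 = pos 1 = 'b'
  'n' (pos 13) + 5 = pos 18 = 's'
Result: naobs

naobs


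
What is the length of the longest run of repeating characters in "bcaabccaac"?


Input: "bcaabccaac"
Scanning for longest run:
  Position 1 ('c'): new char, reset run to 1
  Position 2 ('a'): new char, reset run to 1
  Position 3 ('a'): continues run of 'a', length=2
  Position 4 ('b'): new char, reset run to 1
  Position 5 ('c'): new char, reset run to 1
  Position 6 ('c'): continues run of 'c', length=2
  Position 7 ('a'): new char, reset run to 1
  Position 8 ('a'): continues run of 'a', length=2
  Position 9 ('c'): new char, reset run to 1
Longest run: 'a' with length 2

2


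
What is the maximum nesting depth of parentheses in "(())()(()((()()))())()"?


Input: "(())()(()((()()))())()"
Tracking depth:
  Position 0 '(': depth becomes 1
  Position 1 '(': depth becomes 2
  Position 2 ')': depth becomes 1
  Position 3 ')': depth becomes 0
  Position 4 '(': depth becomes 1
  Position 5 ')': depth becomes 0
  Position 6 '(': depth becomes 1
  Position 7 '(': depth becomes 2
  Position 8 ')': depth becomes 1
  Position 9 '(': depth becomes 2
  Position 10 '(': depth becomes 3
  Position 11 '(': depth becomes 4
  Position 12 ')': depth becomes 3
  Position 13 '(': depth becomes 4
  Position 14 ')': depth becomes 3
  Position 15 ')': depth becomes 2
  Position 16 ')': depth becomes 1
  Position 17 '(': depth becomes 2
  Position 18 ')': depth becomes 1
  Position 19 ')': depth becomes 0
  Position 20 '(': depth becomes 1
  Position 21 ')': depth becomes 0
Maximum depth reached: 4

4


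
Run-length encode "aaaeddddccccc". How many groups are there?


Input: aaaeddddccccc
Scanning for consecutive runs:
  Group 1: 'a' x 3 (positions 0-2)
  Group 2: 'e' x 1 (positions 3-3)
  Group 3: 'd' x 4 (positions 4-7)
  Group 4: 'c' x 5 (positions 8-12)
Total groups: 4

4


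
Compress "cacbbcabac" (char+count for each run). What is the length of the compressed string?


Input: cacbbcabac
Runs:
  'c' x 1 => "c1"
  'a' x 1 => "a1"
  'c' x 1 => "c1"
  'b' x 2 => "b2"
  'c' x 1 => "c1"
  'a' x 1 => "a1"
  'b' x 1 => "b1"
  'a' x 1 => "a1"
  'c' x 1 => "c1"
Compressed: "c1a1c1b2c1a1b1a1c1"
Compressed length: 18

18


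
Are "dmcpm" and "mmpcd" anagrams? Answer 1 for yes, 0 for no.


Strings: "dmcpm", "mmpcd"
Sorted first:  cdmmp
Sorted second: cdmmp
Sorted forms match => anagrams

1


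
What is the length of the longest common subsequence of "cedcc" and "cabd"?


LCS of "cedcc" and "cabd"
DP table:
           c    a    b    d
      0    0    0    0    0
  c   0    1    1    1    1
  e   0    1    1    1    1
  d   0    1    1    1    2
  c   0    1    1    1    2
  c   0    1    1    1    2
LCS length = dp[5][4] = 2

2


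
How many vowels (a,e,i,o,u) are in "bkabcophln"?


Input: bkabcophln
Checking each character:
  'b' at position 0: consonant
  'k' at position 1: consonant
  'a' at position 2: vowel (running total: 1)
  'b' at position 3: consonant
  'c' at position 4: consonant
  'o' at position 5: vowel (running total: 2)
  'p' at position 6: consonant
  'h' at position 7: consonant
  'l' at position 8: consonant
  'n' at position 9: consonant
Total vowels: 2

2


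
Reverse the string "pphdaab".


Input: pphdaab
Reading characters right to left:
  Position 6: 'b'
  Position 5: 'a'
  Position 4: 'a'
  Position 3: 'd'
  Position 2: 'h'
  Position 1: 'p'
  Position 0: 'p'
Reversed: baadhpp

baadhpp


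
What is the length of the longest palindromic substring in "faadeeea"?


Input: "faadeeea"
Checking substrings for palindromes:
  [4:7] "eee" (len 3) => palindrome
  [1:3] "aa" (len 2) => palindrome
  [4:6] "ee" (len 2) => palindrome
  [5:7] "ee" (len 2) => palindrome
Longest palindromic substring: "eee" with length 3

3


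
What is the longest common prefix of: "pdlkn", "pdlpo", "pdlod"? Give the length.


Words: pdlkn, pdlpo, pdlod
  Position 0: all 'p' => match
  Position 1: all 'd' => match
  Position 2: all 'l' => match
  Position 3: ('k', 'p', 'o') => mismatch, stop
LCP = "pdl" (length 3)

3


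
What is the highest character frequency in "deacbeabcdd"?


Input: deacbeabcdd
Character counts:
  'a': 2
  'b': 2
  'c': 2
  'd': 3
  'e': 2
Maximum frequency: 3

3


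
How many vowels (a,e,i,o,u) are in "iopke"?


Input: iopke
Checking each character:
  'i' at position 0: vowel (running total: 1)
  'o' at position 1: vowel (running total: 2)
  'p' at position 2: consonant
  'k' at position 3: consonant
  'e' at position 4: vowel (running total: 3)
Total vowels: 3

3


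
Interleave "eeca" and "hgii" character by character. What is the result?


Interleaving "eeca" and "hgii":
  Position 0: 'e' from first, 'h' from second => "eh"
  Position 1: 'e' from first, 'g' from second => "eg"
  Position 2: 'c' from first, 'i' from second => "ci"
  Position 3: 'a' from first, 'i' from second => "ai"
Result: ehegciai

ehegciai


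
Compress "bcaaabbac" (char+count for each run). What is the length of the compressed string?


Input: bcaaabbac
Runs:
  'b' x 1 => "b1"
  'c' x 1 => "c1"
  'a' x 3 => "a3"
  'b' x 2 => "b2"
  'a' x 1 => "a1"
  'c' x 1 => "c1"
Compressed: "b1c1a3b2a1c1"
Compressed length: 12

12


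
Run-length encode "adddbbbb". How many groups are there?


Input: adddbbbb
Scanning for consecutive runs:
  Group 1: 'a' x 1 (positions 0-0)
  Group 2: 'd' x 3 (positions 1-3)
  Group 3: 'b' x 4 (positions 4-7)
Total groups: 3

3


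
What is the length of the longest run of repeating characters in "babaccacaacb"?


Input: "babaccacaacb"
Scanning for longest run:
  Position 1 ('a'): new char, reset run to 1
  Position 2 ('b'): new char, reset run to 1
  Position 3 ('a'): new char, reset run to 1
  Position 4 ('c'): new char, reset run to 1
  Position 5 ('c'): continues run of 'c', length=2
  Position 6 ('a'): new char, reset run to 1
  Position 7 ('c'): new char, reset run to 1
  Position 8 ('a'): new char, reset run to 1
  Position 9 ('a'): continues run of 'a', length=2
  Position 10 ('c'): new char, reset run to 1
  Position 11 ('b'): new char, reset run to 1
Longest run: 'c' with length 2

2


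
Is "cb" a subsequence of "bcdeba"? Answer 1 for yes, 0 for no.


Check if "cb" is a subsequence of "bcdeba"
Greedy scan:
  Position 0 ('b'): no match needed
  Position 1 ('c'): matches sub[0] = 'c'
  Position 2 ('d'): no match needed
  Position 3 ('e'): no match needed
  Position 4 ('b'): matches sub[1] = 'b'
  Position 5 ('a'): no match needed
All 2 characters matched => is a subsequence

1


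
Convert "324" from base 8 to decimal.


Input: "324" in base 8
Positional expansion:
  Digit '3' (value 3) x 8^2 = 192
  Digit '2' (value 2) x 8^1 = 16
  Digit '4' (value 4) x 8^0 = 4
Sum = 212

212


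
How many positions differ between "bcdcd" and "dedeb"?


Comparing "bcdcd" and "dedeb" position by position:
  Position 0: 'b' vs 'd' => DIFFER
  Position 1: 'c' vs 'e' => DIFFER
  Position 2: 'd' vs 'd' => same
  Position 3: 'c' vs 'e' => DIFFER
  Position 4: 'd' vs 'b' => DIFFER
Positions that differ: 4

4


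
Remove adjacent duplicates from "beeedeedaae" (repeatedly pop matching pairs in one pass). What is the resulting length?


Input: beeedeedaae
Stack-based adjacent duplicate removal:
  Read 'b': push. Stack: b
  Read 'e': push. Stack: be
  Read 'e': matches stack top 'e' => pop. Stack: b
  Read 'e': push. Stack: be
  Read 'd': push. Stack: bed
  Read 'e': push. Stack: bede
  Read 'e': matches stack top 'e' => pop. Stack: bed
  Read 'd': matches stack top 'd' => pop. Stack: be
  Read 'a': push. Stack: bea
  Read 'a': matches stack top 'a' => pop. Stack: be
  Read 'e': matches stack top 'e' => pop. Stack: b
Final stack: "b" (length 1)

1


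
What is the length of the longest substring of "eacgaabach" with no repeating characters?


Input: "eacgaabach"
Sliding window (track last position of each char):
  Position 0 ('e'): window [0,0] length 1 -- new best
  Position 1 ('a'): window [0,1] length 2 -- new best
  Position 2 ('c'): window [0,2] length 3 -- new best
  Position 3 ('g'): window [0,3] length 4 -- new best
  Position 4 ('a'): repeat (last at 1), move window start to 2
  Position 4 ('a'): window [2,4] length 3
  Position 5 ('a'): repeat (last at 4), move window start to 5
  Position 5 ('a'): window [5,5] length 1
  Position 6 ('b'): window [5,6] length 2
  Position 7 ('a'): repeat (last at 5), move window start to 6
  Position 7 ('a'): window [6,7] length 2
  Position 8 ('c'): window [6,8] length 3
  Position 9 ('h'): window [6,9] length 4
Longest substring with no repeats: "eacg" with length 4

4


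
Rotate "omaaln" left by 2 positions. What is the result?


Input: "omaaln", rotate left by 2
First 2 characters: "om"
Remaining characters: "aaln"
Concatenate remaining + first: "aaln" + "om" = "aalnom"

aalnom


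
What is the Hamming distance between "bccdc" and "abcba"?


Comparing "bccdc" and "abcba" position by position:
  Position 0: 'b' vs 'a' => differ
  Position 1: 'c' vs 'b' => differ
  Position 2: 'c' vs 'c' => same
  Position 3: 'd' vs 'b' => differ
  Position 4: 'c' vs 'a' => differ
Total differences (Hamming distance): 4

4


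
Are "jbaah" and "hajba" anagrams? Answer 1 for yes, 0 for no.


Strings: "jbaah", "hajba"
Sorted first:  aabhj
Sorted second: aabhj
Sorted forms match => anagrams

1


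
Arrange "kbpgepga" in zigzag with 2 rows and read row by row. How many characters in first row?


Zigzag "kbpgepga" into 2 rows:
Placing characters:
  'k' => row 0
  'b' => row 1
  'p' => row 0
  'g' => row 1
  'e' => row 0
  'p' => row 1
  'g' => row 0
  'a' => row 1
Rows:
  Row 0: "kpeg"
  Row 1: "bgpa"
First row length: 4

4


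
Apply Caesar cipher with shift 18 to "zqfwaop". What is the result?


Caesar cipher: shift "zqfwaop" by 18
  'z' (pos 25) + 18 = pos 17 = 'r'
  'q' (pos 16) + 18 = pos 8 = 'i'
  'f' (pos 5) + 18 = pos 23 = 'x'
  'w' (pos 22) + 18 = pos 14 = 'o'
  'a' (pos 0) + 18 = pos 18 = 's'
  'o' (pos 14) + 18 = pos 6 = 'g'
  'p' (pos 15) + 18 = pos 7 = 'h'
Result: rixosgh

rixosgh


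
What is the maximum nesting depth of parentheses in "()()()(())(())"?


Input: "()()()(())(())"
Tracking depth:
  Position 0 '(': depth becomes 1
  Position 1 ')': depth becomes 0
  Position 2 '(': depth becomes 1
  Position 3 ')': depth becomes 0
  Position 4 '(': depth becomes 1
  Position 5 ')': depth becomes 0
  Position 6 '(': depth becomes 1
  Position 7 '(': depth becomes 2
  Position 8 ')': depth becomes 1
  Position 9 ')': depth becomes 0
  Position 10 '(': depth becomes 1
  Position 11 '(': depth becomes 2
  Position 12 ')': depth becomes 1
  Position 13 ')': depth becomes 0
Maximum depth reached: 2

2


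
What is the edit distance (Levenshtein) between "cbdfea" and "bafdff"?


Computing edit distance: "cbdfea" -> "bafdff"
DP table:
           b    a    f    d    f    f
      0    1    2    3    4    5    6
  c   1    1    2    3    4    5    6
  b   2    1    2    3    4    5    6
  d   3    2    2    3    3    4    5
  f   4    3    3    2    3    3    4
  e   5    4    4    3    3    4    4
  a   6    5    4    4    4    4    5
Edit distance = dp[6][6] = 5

5


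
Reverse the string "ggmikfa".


Input: ggmikfa
Reading characters right to left:
  Position 6: 'a'
  Position 5: 'f'
  Position 4: 'k'
  Position 3: 'i'
  Position 2: 'm'
  Position 1: 'g'
  Position 0: 'g'
Reversed: afkimgg

afkimgg


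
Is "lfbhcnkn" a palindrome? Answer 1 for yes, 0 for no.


Input: lfbhcnkn
Reversed: nknchbfl
  Compare pos 0 ('l') with pos 7 ('n'): MISMATCH
  Compare pos 1 ('f') with pos 6 ('k'): MISMATCH
  Compare pos 2 ('b') with pos 5 ('n'): MISMATCH
  Compare pos 3 ('h') with pos 4 ('c'): MISMATCH
Result: not a palindrome

0


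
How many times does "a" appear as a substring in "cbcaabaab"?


Searching for "a" in "cbcaabaab"
Scanning each position:
  Position 0: "c" => no
  Position 1: "b" => no
  Position 2: "c" => no
  Position 3: "a" => MATCH
  Position 4: "a" => MATCH
  Position 5: "b" => no
  Position 6: "a" => MATCH
  Position 7: "a" => MATCH
  Position 8: "b" => no
Total occurrences: 4

4


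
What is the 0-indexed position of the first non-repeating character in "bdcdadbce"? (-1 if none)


Input: bdcdadbce
Character frequencies:
  'a': 1
  'b': 2
  'c': 2
  'd': 3
  'e': 1
Scanning left to right for freq == 1:
  Position 0 ('b'): freq=2, skip
  Position 1 ('d'): freq=3, skip
  Position 2 ('c'): freq=2, skip
  Position 3 ('d'): freq=3, skip
  Position 4 ('a'): unique! => answer = 4

4


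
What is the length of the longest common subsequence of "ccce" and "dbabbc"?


LCS of "ccce" and "dbabbc"
DP table:
           d    b    a    b    b    c
      0    0    0    0    0    0    0
  c   0    0    0    0    0    0    1
  c   0    0    0    0    0    0    1
  c   0    0    0    0    0    0    1
  e   0    0    0    0    0    0    1
LCS length = dp[4][6] = 1

1


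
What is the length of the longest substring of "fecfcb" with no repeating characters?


Input: "fecfcb"
Sliding window (track last position of each char):
  Position 0 ('f'): window [0,0] length 1 -- new best
  Position 1 ('e'): window [0,1] length 2 -- new best
  Position 2 ('c'): window [0,2] length 3 -- new best
  Position 3 ('f'): repeat (last at 0), move window start to 1
  Position 3 ('f'): window [1,3] length 3
  Position 4 ('c'): repeat (last at 2), move window start to 3
  Position 4 ('c'): window [3,4] length 2
  Position 5 ('b'): window [3,5] length 3
Longest substring with no repeats: "fec" with length 3

3


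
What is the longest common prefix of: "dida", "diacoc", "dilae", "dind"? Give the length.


Words: dida, diacoc, dilae, dind
  Position 0: all 'd' => match
  Position 1: all 'i' => match
  Position 2: ('d', 'a', 'l', 'n') => mismatch, stop
LCP = "di" (length 2)

2


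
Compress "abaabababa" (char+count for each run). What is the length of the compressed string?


Input: abaabababa
Runs:
  'a' x 1 => "a1"
  'b' x 1 => "b1"
  'a' x 2 => "a2"
  'b' x 1 => "b1"
  'a' x 1 => "a1"
  'b' x 1 => "b1"
  'a' x 1 => "a1"
  'b' x 1 => "b1"
  'a' x 1 => "a1"
Compressed: "a1b1a2b1a1b1a1b1a1"
Compressed length: 18

18


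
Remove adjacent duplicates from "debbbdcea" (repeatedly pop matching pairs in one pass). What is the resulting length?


Input: debbbdcea
Stack-based adjacent duplicate removal:
  Read 'd': push. Stack: d
  Read 'e': push. Stack: de
  Read 'b': push. Stack: deb
  Read 'b': matches stack top 'b' => pop. Stack: de
  Read 'b': push. Stack: deb
  Read 'd': push. Stack: debd
  Read 'c': push. Stack: debdc
  Read 'e': push. Stack: debdce
  Read 'a': push. Stack: debdcea
Final stack: "debdcea" (length 7)

7


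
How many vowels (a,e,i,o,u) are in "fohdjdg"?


Input: fohdjdg
Checking each character:
  'f' at position 0: consonant
  'o' at position 1: vowel (running total: 1)
  'h' at position 2: consonant
  'd' at position 3: consonant
  'j' at position 4: consonant
  'd' at position 5: consonant
  'g' at position 6: consonant
Total vowels: 1

1


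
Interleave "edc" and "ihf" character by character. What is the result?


Interleaving "edc" and "ihf":
  Position 0: 'e' from first, 'i' from second => "ei"
  Position 1: 'd' from first, 'h' from second => "dh"
  Position 2: 'c' from first, 'f' from second => "cf"
Result: eidhcf

eidhcf


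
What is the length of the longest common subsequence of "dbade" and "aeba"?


LCS of "dbade" and "aeba"
DP table:
           a    e    b    a
      0    0    0    0    0
  d   0    0    0    0    0
  b   0    0    0    1    1
  a   0    1    1    1    2
  d   0    1    1    1    2
  e   0    1    2    2    2
LCS length = dp[5][4] = 2

2


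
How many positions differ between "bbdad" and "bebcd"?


Comparing "bbdad" and "bebcd" position by position:
  Position 0: 'b' vs 'b' => same
  Position 1: 'b' vs 'e' => DIFFER
  Position 2: 'd' vs 'b' => DIFFER
  Position 3: 'a' vs 'c' => DIFFER
  Position 4: 'd' vs 'd' => same
Positions that differ: 3

3


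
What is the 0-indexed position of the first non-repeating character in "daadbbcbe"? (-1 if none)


Input: daadbbcbe
Character frequencies:
  'a': 2
  'b': 3
  'c': 1
  'd': 2
  'e': 1
Scanning left to right for freq == 1:
  Position 0 ('d'): freq=2, skip
  Position 1 ('a'): freq=2, skip
  Position 2 ('a'): freq=2, skip
  Position 3 ('d'): freq=2, skip
  Position 4 ('b'): freq=3, skip
  Position 5 ('b'): freq=3, skip
  Position 6 ('c'): unique! => answer = 6

6


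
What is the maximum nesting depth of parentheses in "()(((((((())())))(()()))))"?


Input: "()(((((((())())))(()()))))"
Tracking depth:
  Position 0 '(': depth becomes 1
  Position 1 ')': depth becomes 0
  Position 2 '(': depth becomes 1
  Position 3 '(': depth becomes 2
  Position 4 '(': depth becomes 3
  Position 5 '(': depth becomes 4
  Position 6 '(': depth becomes 5
  Position 7 '(': depth becomes 6
  Position 8 '(': depth becomes 7
  Position 9 '(': depth becomes 8
  Position 10 ')': depth becomes 7
  Position 11 ')': depth becomes 6
  Position 12 '(': depth becomes 7
  Position 13 ')': depth becomes 6
  Position 14 ')': depth becomes 5
  Position 15 ')': depth becomes 4
  Position 16 ')': depth becomes 3
  Position 17 '(': depth becomes 4
  Position 18 '(': depth becomes 5
  Position 19 ')': depth becomes 4
  Position 20 '(': depth becomes 5
  Position 21 ')': depth becomes 4
  Position 22 ')': depth becomes 3
  Position 23 ')': depth becomes 2
  Position 24 ')': depth becomes 1
  Position 25 ')': depth becomes 0
Maximum depth reached: 8

8


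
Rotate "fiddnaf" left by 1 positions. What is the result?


Input: "fiddnaf", rotate left by 1
First 1 characters: "f"
Remaining characters: "iddnaf"
Concatenate remaining + first: "iddnaf" + "f" = "iddnaff"

iddnaff


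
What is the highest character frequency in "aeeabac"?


Input: aeeabac
Character counts:
  'a': 3
  'b': 1
  'c': 1
  'e': 2
Maximum frequency: 3

3


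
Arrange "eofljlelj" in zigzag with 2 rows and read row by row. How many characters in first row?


Zigzag "eofljlelj" into 2 rows:
Placing characters:
  'e' => row 0
  'o' => row 1
  'f' => row 0
  'l' => row 1
  'j' => row 0
  'l' => row 1
  'e' => row 0
  'l' => row 1
  'j' => row 0
Rows:
  Row 0: "efjej"
  Row 1: "olll"
First row length: 5

5


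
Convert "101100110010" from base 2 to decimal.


Input: "101100110010" in base 2
Positional expansion:
  Digit '1' (value 1) x 2^11 = 2048
  Digit '0' (value 0) x 2^10 = 0
  Digit '1' (value 1) x 2^9 = 512
  Digit '1' (value 1) x 2^8 = 256
  Digit '0' (value 0) x 2^7 = 0
  Digit '0' (value 0) x 2^6 = 0
  Digit '1' (value 1) x 2^5 = 32
  Digit '1' (value 1) x 2^4 = 16
  Digit '0' (value 0) x 2^3 = 0
  Digit '0' (value 0) x 2^2 = 0
  Digit '1' (value 1) x 2^1 = 2
  Digit '0' (value 0) x 2^0 = 0
Sum = 2866

2866


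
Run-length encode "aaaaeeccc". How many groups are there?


Input: aaaaeeccc
Scanning for consecutive runs:
  Group 1: 'a' x 4 (positions 0-3)
  Group 2: 'e' x 2 (positions 4-5)
  Group 3: 'c' x 3 (positions 6-8)
Total groups: 3

3


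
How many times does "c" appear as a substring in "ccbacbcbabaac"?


Searching for "c" in "ccbacbcbabaac"
Scanning each position:
  Position 0: "c" => MATCH
  Position 1: "c" => MATCH
  Position 2: "b" => no
  Position 3: "a" => no
  Position 4: "c" => MATCH
  Position 5: "b" => no
  Position 6: "c" => MATCH
  Position 7: "b" => no
  Position 8: "a" => no
  Position 9: "b" => no
  Position 10: "a" => no
  Position 11: "a" => no
  Position 12: "c" => MATCH
Total occurrences: 5

5


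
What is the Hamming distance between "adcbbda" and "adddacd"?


Comparing "adcbbda" and "adddacd" position by position:
  Position 0: 'a' vs 'a' => same
  Position 1: 'd' vs 'd' => same
  Position 2: 'c' vs 'd' => differ
  Position 3: 'b' vs 'd' => differ
  Position 4: 'b' vs 'a' => differ
  Position 5: 'd' vs 'c' => differ
  Position 6: 'a' vs 'd' => differ
Total differences (Hamming distance): 5

5


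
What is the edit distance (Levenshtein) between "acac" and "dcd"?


Computing edit distance: "acac" -> "dcd"
DP table:
           d    c    d
      0    1    2    3
  a   1    1    2    3
  c   2    2    1    2
  a   3    3    2    2
  c   4    4    3    3
Edit distance = dp[4][3] = 3

3


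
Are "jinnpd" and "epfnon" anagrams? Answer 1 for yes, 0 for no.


Strings: "jinnpd", "epfnon"
Sorted first:  dijnnp
Sorted second: efnnop
Differ at position 0: 'd' vs 'e' => not anagrams

0


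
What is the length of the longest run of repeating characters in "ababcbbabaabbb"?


Input: "ababcbbabaabbb"
Scanning for longest run:
  Position 1 ('b'): new char, reset run to 1
  Position 2 ('a'): new char, reset run to 1
  Position 3 ('b'): new char, reset run to 1
  Position 4 ('c'): new char, reset run to 1
  Position 5 ('b'): new char, reset run to 1
  Position 6 ('b'): continues run of 'b', length=2
  Position 7 ('a'): new char, reset run to 1
  Position 8 ('b'): new char, reset run to 1
  Position 9 ('a'): new char, reset run to 1
  Position 10 ('a'): continues run of 'a', length=2
  Position 11 ('b'): new char, reset run to 1
  Position 12 ('b'): continues run of 'b', length=2
  Position 13 ('b'): continues run of 'b', length=3
Longest run: 'b' with length 3

3


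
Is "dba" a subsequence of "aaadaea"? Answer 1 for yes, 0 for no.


Check if "dba" is a subsequence of "aaadaea"
Greedy scan:
  Position 0 ('a'): no match needed
  Position 1 ('a'): no match needed
  Position 2 ('a'): no match needed
  Position 3 ('d'): matches sub[0] = 'd'
  Position 4 ('a'): no match needed
  Position 5 ('e'): no match needed
  Position 6 ('a'): no match needed
Only matched 1/3 characters => not a subsequence

0


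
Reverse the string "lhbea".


Input: lhbea
Reading characters right to left:
  Position 4: 'a'
  Position 3: 'e'
  Position 2: 'b'
  Position 1: 'h'
  Position 0: 'l'
Reversed: aebhl

aebhl


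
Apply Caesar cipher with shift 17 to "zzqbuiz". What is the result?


Caesar cipher: shift "zzqbuiz" by 17
  'z' (pos 25) + 17 = pos 16 = 'q'
  'z' (pos 25) + 17 = pos 16 = 'q'
  'q' (pos 16) + 17 = pos 7 = 'h'
  'b' (pos 1) + 17 = pos 18 = 's'
  'u' (pos 20) + 17 = pos 11 = 'l'
  'i' (pos 8) + 17 = pos 25 = 'z'
  'z' (pos 25) + 17 = pos 16 = 'q'
Result: qqhslzq

qqhslzq


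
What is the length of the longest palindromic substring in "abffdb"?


Input: "abffdb"
Checking substrings for palindromes:
  [2:4] "ff" (len 2) => palindrome
Longest palindromic substring: "ff" with length 2

2


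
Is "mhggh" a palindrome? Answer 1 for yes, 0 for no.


Input: mhggh
Reversed: hgghm
  Compare pos 0 ('m') with pos 4 ('h'): MISMATCH
  Compare pos 1 ('h') with pos 3 ('g'): MISMATCH
Result: not a palindrome

0


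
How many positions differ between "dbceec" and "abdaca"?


Comparing "dbceec" and "abdaca" position by position:
  Position 0: 'd' vs 'a' => DIFFER
  Position 1: 'b' vs 'b' => same
  Position 2: 'c' vs 'd' => DIFFER
  Position 3: 'e' vs 'a' => DIFFER
  Position 4: 'e' vs 'c' => DIFFER
  Position 5: 'c' vs 'a' => DIFFER
Positions that differ: 5

5


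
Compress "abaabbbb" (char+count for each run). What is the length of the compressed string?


Input: abaabbbb
Runs:
  'a' x 1 => "a1"
  'b' x 1 => "b1"
  'a' x 2 => "a2"
  'b' x 4 => "b4"
Compressed: "a1b1a2b4"
Compressed length: 8

8


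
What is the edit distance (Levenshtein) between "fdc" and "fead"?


Computing edit distance: "fdc" -> "fead"
DP table:
           f    e    a    d
      0    1    2    3    4
  f   1    0    1    2    3
  d   2    1    1    2    2
  c   3    2    2    2    3
Edit distance = dp[3][4] = 3

3


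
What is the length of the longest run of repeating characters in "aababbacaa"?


Input: "aababbacaa"
Scanning for longest run:
  Position 1 ('a'): continues run of 'a', length=2
  Position 2 ('b'): new char, reset run to 1
  Position 3 ('a'): new char, reset run to 1
  Position 4 ('b'): new char, reset run to 1
  Position 5 ('b'): continues run of 'b', length=2
  Position 6 ('a'): new char, reset run to 1
  Position 7 ('c'): new char, reset run to 1
  Position 8 ('a'): new char, reset run to 1
  Position 9 ('a'): continues run of 'a', length=2
Longest run: 'a' with length 2

2
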